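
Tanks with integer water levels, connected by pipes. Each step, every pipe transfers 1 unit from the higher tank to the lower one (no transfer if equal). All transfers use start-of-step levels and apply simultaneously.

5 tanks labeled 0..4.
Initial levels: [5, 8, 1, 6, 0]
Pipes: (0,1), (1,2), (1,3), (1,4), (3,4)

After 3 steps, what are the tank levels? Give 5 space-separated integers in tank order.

Answer: 4 4 4 4 4

Derivation:
Step 1: flows [1->0,1->2,1->3,1->4,3->4] -> levels [6 4 2 6 2]
Step 2: flows [0->1,1->2,3->1,1->4,3->4] -> levels [5 4 3 4 4]
Step 3: flows [0->1,1->2,1=3,1=4,3=4] -> levels [4 4 4 4 4]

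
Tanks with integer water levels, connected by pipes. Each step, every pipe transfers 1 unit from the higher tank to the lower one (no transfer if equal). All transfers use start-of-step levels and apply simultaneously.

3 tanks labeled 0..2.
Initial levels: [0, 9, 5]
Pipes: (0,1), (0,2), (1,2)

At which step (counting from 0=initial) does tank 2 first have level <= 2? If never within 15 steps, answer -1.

Answer: -1

Derivation:
Step 1: flows [1->0,2->0,1->2] -> levels [2 7 5]
Step 2: flows [1->0,2->0,1->2] -> levels [4 5 5]
Step 3: flows [1->0,2->0,1=2] -> levels [6 4 4]
Step 4: flows [0->1,0->2,1=2] -> levels [4 5 5]
  -> period-2 cycle (repeats step 2); tank 2 never drops to <=2
Tank 2 never reaches <=2 within 15 steps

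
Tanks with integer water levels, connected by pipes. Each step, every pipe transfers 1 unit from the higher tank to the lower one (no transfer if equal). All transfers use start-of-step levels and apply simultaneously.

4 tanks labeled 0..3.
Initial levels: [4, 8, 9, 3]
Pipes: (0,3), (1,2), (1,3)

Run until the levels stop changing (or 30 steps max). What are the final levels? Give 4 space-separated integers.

Answer: 5 5 7 7

Derivation:
Step 1: flows [0->3,2->1,1->3] -> levels [3 8 8 5]
Step 2: flows [3->0,1=2,1->3] -> levels [4 7 8 5]
Step 3: flows [3->0,2->1,1->3] -> levels [5 7 7 5]
Step 4: flows [0=3,1=2,1->3] -> levels [5 6 7 6]
Step 5: flows [3->0,2->1,1=3] -> levels [6 7 6 5]
Step 6: flows [0->3,1->2,1->3] -> levels [5 5 7 7]
Step 7: flows [3->0,2->1,3->1] -> levels [6 7 6 5]
  -> period-2 cycle: step 7 state = step 5 state; never stabilizes
  -> state at step 30: (30-5) mod 2 = 1, same as step 6 -> [5 5 7 7]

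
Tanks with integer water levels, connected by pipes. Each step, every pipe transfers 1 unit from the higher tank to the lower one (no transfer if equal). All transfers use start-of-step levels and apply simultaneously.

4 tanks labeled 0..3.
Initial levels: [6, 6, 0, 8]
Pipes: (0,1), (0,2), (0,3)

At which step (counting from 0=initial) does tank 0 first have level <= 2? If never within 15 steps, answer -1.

Step 1: flows [0=1,0->2,3->0] -> levels [6 6 1 7]
Step 2: flows [0=1,0->2,3->0] -> levels [6 6 2 6]
Step 3: flows [0=1,0->2,0=3] -> levels [5 6 3 6]
Step 4: flows [1->0,0->2,3->0] -> levels [6 5 4 5]
Step 5: flows [0->1,0->2,0->3] -> levels [3 6 5 6]
Step 6: flows [1->0,2->0,3->0] -> levels [6 5 4 5]
  -> period-2 cycle (repeats step 4); tank 0 never drops to <=2
Tank 0 never reaches <=2 within 15 steps

Answer: -1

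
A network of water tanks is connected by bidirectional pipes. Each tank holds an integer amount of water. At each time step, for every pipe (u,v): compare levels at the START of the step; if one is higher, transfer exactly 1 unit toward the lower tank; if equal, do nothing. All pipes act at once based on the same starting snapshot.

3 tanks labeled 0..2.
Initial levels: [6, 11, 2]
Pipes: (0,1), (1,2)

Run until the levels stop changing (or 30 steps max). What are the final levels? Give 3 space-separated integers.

Answer: 7 5 7

Derivation:
Step 1: flows [1->0,1->2] -> levels [7 9 3]
Step 2: flows [1->0,1->2] -> levels [8 7 4]
Step 3: flows [0->1,1->2] -> levels [7 7 5]
Step 4: flows [0=1,1->2] -> levels [7 6 6]
Step 5: flows [0->1,1=2] -> levels [6 7 6]
Step 6: flows [1->0,1->2] -> levels [7 5 7]
Step 7: flows [0->1,2->1] -> levels [6 7 6]
  -> period-2 cycle: step 7 state = step 5 state; never stabilizes
  -> state at step 30: (30-5) mod 2 = 1, same as step 6 -> [7 5 7]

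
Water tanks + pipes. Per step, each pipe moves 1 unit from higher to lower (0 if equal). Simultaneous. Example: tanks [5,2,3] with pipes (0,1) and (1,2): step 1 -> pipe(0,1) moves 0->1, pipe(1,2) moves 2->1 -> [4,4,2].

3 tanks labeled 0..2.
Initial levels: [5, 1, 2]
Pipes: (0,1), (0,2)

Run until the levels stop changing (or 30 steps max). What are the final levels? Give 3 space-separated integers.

Answer: 2 3 3

Derivation:
Step 1: flows [0->1,0->2] -> levels [3 2 3]
Step 2: flows [0->1,0=2] -> levels [2 3 3]
Step 3: flows [1->0,2->0] -> levels [4 2 2]
Step 4: flows [0->1,0->2] -> levels [2 3 3]
  -> period-2 cycle: step 4 state = step 2 state; never stabilizes
  -> state at step 30: (30-2) mod 2 = 0, same as step 2 -> [2 3 3]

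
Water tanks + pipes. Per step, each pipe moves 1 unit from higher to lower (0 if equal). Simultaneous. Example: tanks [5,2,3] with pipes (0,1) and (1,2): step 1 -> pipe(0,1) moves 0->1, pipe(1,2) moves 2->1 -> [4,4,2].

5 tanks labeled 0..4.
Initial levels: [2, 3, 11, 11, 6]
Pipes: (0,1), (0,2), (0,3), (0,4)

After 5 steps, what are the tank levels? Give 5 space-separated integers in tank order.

Answer: 6 6 7 7 7

Derivation:
Step 1: flows [1->0,2->0,3->0,4->0] -> levels [6 2 10 10 5]
Step 2: flows [0->1,2->0,3->0,0->4] -> levels [6 3 9 9 6]
Step 3: flows [0->1,2->0,3->0,0=4] -> levels [7 4 8 8 6]
Step 4: flows [0->1,2->0,3->0,0->4] -> levels [7 5 7 7 7]
Step 5: flows [0->1,0=2,0=3,0=4] -> levels [6 6 7 7 7]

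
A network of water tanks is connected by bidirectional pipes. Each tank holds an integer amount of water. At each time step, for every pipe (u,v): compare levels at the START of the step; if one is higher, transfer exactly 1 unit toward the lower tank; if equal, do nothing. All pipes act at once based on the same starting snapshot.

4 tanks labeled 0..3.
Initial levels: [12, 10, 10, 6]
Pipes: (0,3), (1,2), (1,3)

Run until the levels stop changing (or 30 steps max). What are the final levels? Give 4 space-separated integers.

Step 1: flows [0->3,1=2,1->3] -> levels [11 9 10 8]
Step 2: flows [0->3,2->1,1->3] -> levels [10 9 9 10]
Step 3: flows [0=3,1=2,3->1] -> levels [10 10 9 9]
Step 4: flows [0->3,1->2,1->3] -> levels [9 8 10 11]
Step 5: flows [3->0,2->1,3->1] -> levels [10 10 9 9]
  -> period-2 cycle: step 5 state = step 3 state; never stabilizes
  -> state at step 30: (30-3) mod 2 = 1, same as step 4 -> [9 8 10 11]

Answer: 9 8 10 11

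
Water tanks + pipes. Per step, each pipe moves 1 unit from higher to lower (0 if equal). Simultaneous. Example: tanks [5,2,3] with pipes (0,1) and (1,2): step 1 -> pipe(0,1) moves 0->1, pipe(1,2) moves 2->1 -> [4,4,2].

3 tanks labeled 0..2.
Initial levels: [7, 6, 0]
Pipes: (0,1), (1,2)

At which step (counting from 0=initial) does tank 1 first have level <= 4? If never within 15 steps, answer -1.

Step 1: flows [0->1,1->2] -> levels [6 6 1]
Step 2: flows [0=1,1->2] -> levels [6 5 2]
Step 3: flows [0->1,1->2] -> levels [5 5 3]
Step 4: flows [0=1,1->2] -> levels [5 4 4]
Tank 1 first reaches <=4 at step 4

Answer: 4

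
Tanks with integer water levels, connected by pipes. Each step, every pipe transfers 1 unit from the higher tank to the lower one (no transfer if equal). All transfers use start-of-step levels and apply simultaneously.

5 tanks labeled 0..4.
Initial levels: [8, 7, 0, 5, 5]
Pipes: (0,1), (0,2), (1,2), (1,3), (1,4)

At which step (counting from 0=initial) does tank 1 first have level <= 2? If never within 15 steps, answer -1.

Step 1: flows [0->1,0->2,1->2,1->3,1->4] -> levels [6 5 2 6 6]
Step 2: flows [0->1,0->2,1->2,3->1,4->1] -> levels [4 7 4 5 5]
Step 3: flows [1->0,0=2,1->2,1->3,1->4] -> levels [5 3 5 6 6]
Step 4: flows [0->1,0=2,2->1,3->1,4->1] -> levels [4 7 4 5 5]
  -> period-2 cycle (repeats step 2); tank 1 never drops to <=2
Tank 1 never reaches <=2 within 15 steps

Answer: -1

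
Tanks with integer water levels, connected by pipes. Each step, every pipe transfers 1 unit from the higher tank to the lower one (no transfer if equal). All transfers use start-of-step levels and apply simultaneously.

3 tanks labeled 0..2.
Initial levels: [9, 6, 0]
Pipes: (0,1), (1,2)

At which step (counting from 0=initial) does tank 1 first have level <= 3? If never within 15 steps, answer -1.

Answer: -1

Derivation:
Step 1: flows [0->1,1->2] -> levels [8 6 1]
Step 2: flows [0->1,1->2] -> levels [7 6 2]
Step 3: flows [0->1,1->2] -> levels [6 6 3]
Step 4: flows [0=1,1->2] -> levels [6 5 4]
Step 5: flows [0->1,1->2] -> levels [5 5 5]
Step 6: flows [0=1,1=2] -> levels [5 5 5]
  -> stable; tank 1 stays at 5 > 3
Tank 1 never reaches <=3 within 15 steps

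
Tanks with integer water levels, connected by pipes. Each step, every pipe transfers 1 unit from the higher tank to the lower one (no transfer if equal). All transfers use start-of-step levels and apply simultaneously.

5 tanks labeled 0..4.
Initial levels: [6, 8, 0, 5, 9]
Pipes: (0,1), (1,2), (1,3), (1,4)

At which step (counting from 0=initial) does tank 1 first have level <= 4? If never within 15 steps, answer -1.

Answer: 3

Derivation:
Step 1: flows [1->0,1->2,1->3,4->1] -> levels [7 6 1 6 8]
Step 2: flows [0->1,1->2,1=3,4->1] -> levels [6 7 2 6 7]
Step 3: flows [1->0,1->2,1->3,1=4] -> levels [7 4 3 7 7]
Tank 1 first reaches <=4 at step 3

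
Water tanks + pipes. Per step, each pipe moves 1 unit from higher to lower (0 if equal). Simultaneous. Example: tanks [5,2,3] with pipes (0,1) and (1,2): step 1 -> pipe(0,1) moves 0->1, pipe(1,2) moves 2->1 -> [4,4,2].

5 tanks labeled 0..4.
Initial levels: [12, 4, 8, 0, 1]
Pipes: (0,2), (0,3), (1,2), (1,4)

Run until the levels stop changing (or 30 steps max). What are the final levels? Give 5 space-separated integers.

Step 1: flows [0->2,0->3,2->1,1->4] -> levels [10 4 8 1 2]
Step 2: flows [0->2,0->3,2->1,1->4] -> levels [8 4 8 2 3]
Step 3: flows [0=2,0->3,2->1,1->4] -> levels [7 4 7 3 4]
Step 4: flows [0=2,0->3,2->1,1=4] -> levels [6 5 6 4 4]
Step 5: flows [0=2,0->3,2->1,1->4] -> levels [5 5 5 5 5]
Step 6: flows [0=2,0=3,1=2,1=4] -> levels [5 5 5 5 5]
  -> stable (no change)

Answer: 5 5 5 5 5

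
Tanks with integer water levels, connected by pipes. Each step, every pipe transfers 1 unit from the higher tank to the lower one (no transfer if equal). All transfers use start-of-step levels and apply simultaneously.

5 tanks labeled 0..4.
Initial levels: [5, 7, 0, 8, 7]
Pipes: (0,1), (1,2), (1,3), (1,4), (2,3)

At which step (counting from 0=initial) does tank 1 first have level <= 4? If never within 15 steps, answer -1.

Step 1: flows [1->0,1->2,3->1,1=4,3->2] -> levels [6 6 2 6 7]
Step 2: flows [0=1,1->2,1=3,4->1,3->2] -> levels [6 6 4 5 6]
Step 3: flows [0=1,1->2,1->3,1=4,3->2] -> levels [6 4 6 5 6]
Tank 1 first reaches <=4 at step 3

Answer: 3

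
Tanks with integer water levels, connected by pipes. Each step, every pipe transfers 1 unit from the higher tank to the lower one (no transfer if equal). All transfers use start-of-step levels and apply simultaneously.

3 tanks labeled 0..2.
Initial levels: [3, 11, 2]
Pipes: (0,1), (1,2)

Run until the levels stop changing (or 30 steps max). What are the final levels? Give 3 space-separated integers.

Answer: 5 6 5

Derivation:
Step 1: flows [1->0,1->2] -> levels [4 9 3]
Step 2: flows [1->0,1->2] -> levels [5 7 4]
Step 3: flows [1->0,1->2] -> levels [6 5 5]
Step 4: flows [0->1,1=2] -> levels [5 6 5]
Step 5: flows [1->0,1->2] -> levels [6 4 6]
Step 6: flows [0->1,2->1] -> levels [5 6 5]
  -> period-2 cycle: step 6 state = step 4 state; never stabilizes
  -> state at step 30: (30-4) mod 2 = 0, same as step 4 -> [5 6 5]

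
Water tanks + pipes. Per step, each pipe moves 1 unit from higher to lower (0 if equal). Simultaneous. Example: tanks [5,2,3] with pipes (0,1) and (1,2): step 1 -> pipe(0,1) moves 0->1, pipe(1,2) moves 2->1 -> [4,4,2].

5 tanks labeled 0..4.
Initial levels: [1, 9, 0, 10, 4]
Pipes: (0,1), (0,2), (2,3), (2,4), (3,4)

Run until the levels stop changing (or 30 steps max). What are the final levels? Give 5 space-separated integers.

Step 1: flows [1->0,0->2,3->2,4->2,3->4] -> levels [1 8 3 8 4]
Step 2: flows [1->0,2->0,3->2,4->2,3->4] -> levels [3 7 4 6 4]
Step 3: flows [1->0,2->0,3->2,2=4,3->4] -> levels [5 6 4 4 5]
Step 4: flows [1->0,0->2,2=3,4->2,4->3] -> levels [5 5 6 5 3]
Step 5: flows [0=1,2->0,2->3,2->4,3->4] -> levels [6 5 3 5 5]
Step 6: flows [0->1,0->2,3->2,4->2,3=4] -> levels [4 6 6 4 4]
Step 7: flows [1->0,2->0,2->3,2->4,3=4] -> levels [6 5 3 5 5]
  -> period-2 cycle: step 7 state = step 5 state; never stabilizes
  -> state at step 30: (30-5) mod 2 = 1, same as step 6 -> [4 6 6 4 4]

Answer: 4 6 6 4 4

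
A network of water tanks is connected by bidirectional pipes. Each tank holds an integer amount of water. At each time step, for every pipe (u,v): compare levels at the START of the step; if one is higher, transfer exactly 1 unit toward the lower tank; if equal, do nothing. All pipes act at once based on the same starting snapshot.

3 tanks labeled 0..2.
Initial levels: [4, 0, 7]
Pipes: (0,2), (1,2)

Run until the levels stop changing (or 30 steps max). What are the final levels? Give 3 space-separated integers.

Step 1: flows [2->0,2->1] -> levels [5 1 5]
Step 2: flows [0=2,2->1] -> levels [5 2 4]
Step 3: flows [0->2,2->1] -> levels [4 3 4]
Step 4: flows [0=2,2->1] -> levels [4 4 3]
Step 5: flows [0->2,1->2] -> levels [3 3 5]
Step 6: flows [2->0,2->1] -> levels [4 4 3]
  -> period-2 cycle: step 6 state = step 4 state; never stabilizes
  -> state at step 30: (30-4) mod 2 = 0, same as step 4 -> [4 4 3]

Answer: 4 4 3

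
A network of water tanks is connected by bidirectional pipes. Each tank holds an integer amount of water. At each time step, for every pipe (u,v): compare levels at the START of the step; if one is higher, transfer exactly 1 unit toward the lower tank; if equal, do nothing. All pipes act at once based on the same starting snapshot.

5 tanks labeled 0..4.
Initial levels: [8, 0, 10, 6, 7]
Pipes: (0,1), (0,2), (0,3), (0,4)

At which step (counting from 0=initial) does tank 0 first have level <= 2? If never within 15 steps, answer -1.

Answer: -1

Derivation:
Step 1: flows [0->1,2->0,0->3,0->4] -> levels [6 1 9 7 8]
Step 2: flows [0->1,2->0,3->0,4->0] -> levels [8 2 8 6 7]
Step 3: flows [0->1,0=2,0->3,0->4] -> levels [5 3 8 7 8]
Step 4: flows [0->1,2->0,3->0,4->0] -> levels [7 4 7 6 7]
Step 5: flows [0->1,0=2,0->3,0=4] -> levels [5 5 7 7 7]
Step 6: flows [0=1,2->0,3->0,4->0] -> levels [8 5 6 6 6]
Step 7: flows [0->1,0->2,0->3,0->4] -> levels [4 6 7 7 7]
Step 8: flows [1->0,2->0,3->0,4->0] -> levels [8 5 6 6 6]
  -> period-2 cycle (repeats step 6); tank 0 never drops to <=2
Tank 0 never reaches <=2 within 15 steps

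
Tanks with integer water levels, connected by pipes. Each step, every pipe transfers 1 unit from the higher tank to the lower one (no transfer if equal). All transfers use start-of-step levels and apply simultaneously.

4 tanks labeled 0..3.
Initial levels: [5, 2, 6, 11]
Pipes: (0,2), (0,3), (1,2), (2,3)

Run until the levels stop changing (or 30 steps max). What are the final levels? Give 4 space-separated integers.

Step 1: flows [2->0,3->0,2->1,3->2] -> levels [7 3 5 9]
Step 2: flows [0->2,3->0,2->1,3->2] -> levels [7 4 6 7]
Step 3: flows [0->2,0=3,2->1,3->2] -> levels [6 5 7 6]
Step 4: flows [2->0,0=3,2->1,2->3] -> levels [7 6 4 7]
Step 5: flows [0->2,0=3,1->2,3->2] -> levels [6 5 7 6]
  -> period-2 cycle: step 5 state = step 3 state; never stabilizes
  -> state at step 30: (30-3) mod 2 = 1, same as step 4 -> [7 6 4 7]

Answer: 7 6 4 7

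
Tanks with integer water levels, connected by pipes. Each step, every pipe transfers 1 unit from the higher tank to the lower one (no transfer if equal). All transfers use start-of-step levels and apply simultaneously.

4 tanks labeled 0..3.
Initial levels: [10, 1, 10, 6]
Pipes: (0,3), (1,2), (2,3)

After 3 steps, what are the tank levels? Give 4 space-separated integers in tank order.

Step 1: flows [0->3,2->1,2->3] -> levels [9 2 8 8]
Step 2: flows [0->3,2->1,2=3] -> levels [8 3 7 9]
Step 3: flows [3->0,2->1,3->2] -> levels [9 4 7 7]

Answer: 9 4 7 7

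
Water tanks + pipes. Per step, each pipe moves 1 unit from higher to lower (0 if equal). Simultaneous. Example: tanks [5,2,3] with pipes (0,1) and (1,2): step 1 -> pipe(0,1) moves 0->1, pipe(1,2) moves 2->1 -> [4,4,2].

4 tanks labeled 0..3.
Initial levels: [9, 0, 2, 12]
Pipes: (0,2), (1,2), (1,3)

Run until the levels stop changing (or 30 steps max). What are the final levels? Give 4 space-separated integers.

Step 1: flows [0->2,2->1,3->1] -> levels [8 2 2 11]
Step 2: flows [0->2,1=2,3->1] -> levels [7 3 3 10]
Step 3: flows [0->2,1=2,3->1] -> levels [6 4 4 9]
Step 4: flows [0->2,1=2,3->1] -> levels [5 5 5 8]
Step 5: flows [0=2,1=2,3->1] -> levels [5 6 5 7]
Step 6: flows [0=2,1->2,3->1] -> levels [5 6 6 6]
Step 7: flows [2->0,1=2,1=3] -> levels [6 6 5 6]
Step 8: flows [0->2,1->2,1=3] -> levels [5 5 7 6]
Step 9: flows [2->0,2->1,3->1] -> levels [6 7 5 5]
Step 10: flows [0->2,1->2,1->3] -> levels [5 5 7 6]
  -> period-2 cycle: step 10 state = step 8 state; never stabilizes
  -> state at step 30: (30-8) mod 2 = 0, same as step 8 -> [5 5 7 6]

Answer: 5 5 7 6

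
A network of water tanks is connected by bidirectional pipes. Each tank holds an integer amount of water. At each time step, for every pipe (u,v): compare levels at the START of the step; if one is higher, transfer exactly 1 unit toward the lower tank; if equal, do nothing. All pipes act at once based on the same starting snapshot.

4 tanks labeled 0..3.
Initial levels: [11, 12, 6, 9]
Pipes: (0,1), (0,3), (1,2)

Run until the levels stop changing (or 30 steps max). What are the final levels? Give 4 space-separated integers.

Answer: 9 10 8 11

Derivation:
Step 1: flows [1->0,0->3,1->2] -> levels [11 10 7 10]
Step 2: flows [0->1,0->3,1->2] -> levels [9 10 8 11]
Step 3: flows [1->0,3->0,1->2] -> levels [11 8 9 10]
Step 4: flows [0->1,0->3,2->1] -> levels [9 10 8 11]
  -> period-2 cycle: step 4 state = step 2 state; never stabilizes
  -> state at step 30: (30-2) mod 2 = 0, same as step 2 -> [9 10 8 11]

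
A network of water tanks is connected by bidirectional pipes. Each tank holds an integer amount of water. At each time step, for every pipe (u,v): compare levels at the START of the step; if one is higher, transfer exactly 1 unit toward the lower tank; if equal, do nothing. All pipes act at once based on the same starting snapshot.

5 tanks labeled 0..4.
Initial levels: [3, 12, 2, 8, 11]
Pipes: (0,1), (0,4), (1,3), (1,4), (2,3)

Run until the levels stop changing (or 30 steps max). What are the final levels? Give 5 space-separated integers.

Step 1: flows [1->0,4->0,1->3,1->4,3->2] -> levels [5 9 3 8 11]
Step 2: flows [1->0,4->0,1->3,4->1,3->2] -> levels [7 8 4 8 9]
Step 3: flows [1->0,4->0,1=3,4->1,3->2] -> levels [9 8 5 7 7]
Step 4: flows [0->1,0->4,1->3,1->4,3->2] -> levels [7 7 6 7 9]
Step 5: flows [0=1,4->0,1=3,4->1,3->2] -> levels [8 8 7 6 7]
Step 6: flows [0=1,0->4,1->3,1->4,2->3] -> levels [7 6 6 8 9]
Step 7: flows [0->1,4->0,3->1,4->1,3->2] -> levels [7 9 7 6 7]
Step 8: flows [1->0,0=4,1->3,1->4,2->3] -> levels [8 6 6 8 8]
Step 9: flows [0->1,0=4,3->1,4->1,3->2] -> levels [7 9 7 6 7]
  -> period-2 cycle: step 9 state = step 7 state; never stabilizes
  -> state at step 30: (30-7) mod 2 = 1, same as step 8 -> [8 6 6 8 8]

Answer: 8 6 6 8 8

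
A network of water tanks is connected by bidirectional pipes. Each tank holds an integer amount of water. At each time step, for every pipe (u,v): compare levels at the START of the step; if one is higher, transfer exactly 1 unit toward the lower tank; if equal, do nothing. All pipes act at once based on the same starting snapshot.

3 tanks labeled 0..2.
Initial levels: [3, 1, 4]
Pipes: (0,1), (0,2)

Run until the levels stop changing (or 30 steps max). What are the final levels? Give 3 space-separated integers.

Step 1: flows [0->1,2->0] -> levels [3 2 3]
Step 2: flows [0->1,0=2] -> levels [2 3 3]
Step 3: flows [1->0,2->0] -> levels [4 2 2]
Step 4: flows [0->1,0->2] -> levels [2 3 3]
  -> period-2 cycle: step 4 state = step 2 state; never stabilizes
  -> state at step 30: (30-2) mod 2 = 0, same as step 2 -> [2 3 3]

Answer: 2 3 3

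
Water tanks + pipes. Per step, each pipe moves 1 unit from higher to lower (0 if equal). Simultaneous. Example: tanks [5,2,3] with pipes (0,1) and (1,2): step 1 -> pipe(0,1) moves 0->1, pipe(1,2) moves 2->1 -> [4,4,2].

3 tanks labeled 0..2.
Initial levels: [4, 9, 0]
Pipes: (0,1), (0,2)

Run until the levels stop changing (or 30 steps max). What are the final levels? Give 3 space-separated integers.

Step 1: flows [1->0,0->2] -> levels [4 8 1]
Step 2: flows [1->0,0->2] -> levels [4 7 2]
Step 3: flows [1->0,0->2] -> levels [4 6 3]
Step 4: flows [1->0,0->2] -> levels [4 5 4]
Step 5: flows [1->0,0=2] -> levels [5 4 4]
Step 6: flows [0->1,0->2] -> levels [3 5 5]
Step 7: flows [1->0,2->0] -> levels [5 4 4]
  -> period-2 cycle: step 7 state = step 5 state; never stabilizes
  -> state at step 30: (30-5) mod 2 = 1, same as step 6 -> [3 5 5]

Answer: 3 5 5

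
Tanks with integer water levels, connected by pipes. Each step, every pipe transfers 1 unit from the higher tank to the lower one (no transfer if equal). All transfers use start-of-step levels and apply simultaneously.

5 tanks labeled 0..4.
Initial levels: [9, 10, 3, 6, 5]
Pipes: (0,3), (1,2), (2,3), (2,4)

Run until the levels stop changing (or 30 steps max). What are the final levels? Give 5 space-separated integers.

Step 1: flows [0->3,1->2,3->2,4->2] -> levels [8 9 6 6 4]
Step 2: flows [0->3,1->2,2=3,2->4] -> levels [7 8 6 7 5]
Step 3: flows [0=3,1->2,3->2,2->4] -> levels [7 7 7 6 6]
Step 4: flows [0->3,1=2,2->3,2->4] -> levels [6 7 5 8 7]
Step 5: flows [3->0,1->2,3->2,4->2] -> levels [7 6 8 6 6]
Step 6: flows [0->3,2->1,2->3,2->4] -> levels [6 7 5 8 7]
  -> period-2 cycle: step 6 state = step 4 state; never stabilizes
  -> state at step 30: (30-4) mod 2 = 0, same as step 4 -> [6 7 5 8 7]

Answer: 6 7 5 8 7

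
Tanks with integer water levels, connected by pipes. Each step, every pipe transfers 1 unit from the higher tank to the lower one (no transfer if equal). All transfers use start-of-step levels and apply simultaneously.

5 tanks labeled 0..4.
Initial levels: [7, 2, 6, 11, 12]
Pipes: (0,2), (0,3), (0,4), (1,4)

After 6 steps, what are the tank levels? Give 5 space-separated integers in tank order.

Step 1: flows [0->2,3->0,4->0,4->1] -> levels [8 3 7 10 10]
Step 2: flows [0->2,3->0,4->0,4->1] -> levels [9 4 8 9 8]
Step 3: flows [0->2,0=3,0->4,4->1] -> levels [7 5 9 9 8]
Step 4: flows [2->0,3->0,4->0,4->1] -> levels [10 6 8 8 6]
Step 5: flows [0->2,0->3,0->4,1=4] -> levels [7 6 9 9 7]
Step 6: flows [2->0,3->0,0=4,4->1] -> levels [9 7 8 8 6]

Answer: 9 7 8 8 6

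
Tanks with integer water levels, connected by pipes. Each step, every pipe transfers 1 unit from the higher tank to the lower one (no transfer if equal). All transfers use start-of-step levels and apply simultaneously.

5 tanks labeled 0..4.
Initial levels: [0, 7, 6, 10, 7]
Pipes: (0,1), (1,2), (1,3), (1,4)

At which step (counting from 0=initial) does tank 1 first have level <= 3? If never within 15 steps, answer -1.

Step 1: flows [1->0,1->2,3->1,1=4] -> levels [1 6 7 9 7]
Step 2: flows [1->0,2->1,3->1,4->1] -> levels [2 8 6 8 6]
Step 3: flows [1->0,1->2,1=3,1->4] -> levels [3 5 7 8 7]
Step 4: flows [1->0,2->1,3->1,4->1] -> levels [4 7 6 7 6]
Step 5: flows [1->0,1->2,1=3,1->4] -> levels [5 4 7 7 7]
Step 6: flows [0->1,2->1,3->1,4->1] -> levels [4 8 6 6 6]
Step 7: flows [1->0,1->2,1->3,1->4] -> levels [5 4 7 7 7]
  -> period-2 cycle (repeats step 5); tank 1 never drops to <=3
Tank 1 never reaches <=3 within 15 steps

Answer: -1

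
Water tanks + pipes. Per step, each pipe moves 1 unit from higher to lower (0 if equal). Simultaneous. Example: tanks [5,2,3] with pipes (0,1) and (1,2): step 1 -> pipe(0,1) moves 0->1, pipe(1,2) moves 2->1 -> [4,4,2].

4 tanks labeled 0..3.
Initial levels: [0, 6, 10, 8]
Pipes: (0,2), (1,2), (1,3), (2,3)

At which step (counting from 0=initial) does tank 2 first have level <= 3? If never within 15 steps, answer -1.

Answer: -1

Derivation:
Step 1: flows [2->0,2->1,3->1,2->3] -> levels [1 8 7 8]
Step 2: flows [2->0,1->2,1=3,3->2] -> levels [2 7 8 7]
Step 3: flows [2->0,2->1,1=3,2->3] -> levels [3 8 5 8]
Step 4: flows [2->0,1->2,1=3,3->2] -> levels [4 7 6 7]
Step 5: flows [2->0,1->2,1=3,3->2] -> levels [5 6 7 6]
Step 6: flows [2->0,2->1,1=3,2->3] -> levels [6 7 4 7]
Step 7: flows [0->2,1->2,1=3,3->2] -> levels [5 6 7 6]
  -> period-2 cycle (repeats step 5); tank 2 never drops to <=3
Tank 2 never reaches <=3 within 15 steps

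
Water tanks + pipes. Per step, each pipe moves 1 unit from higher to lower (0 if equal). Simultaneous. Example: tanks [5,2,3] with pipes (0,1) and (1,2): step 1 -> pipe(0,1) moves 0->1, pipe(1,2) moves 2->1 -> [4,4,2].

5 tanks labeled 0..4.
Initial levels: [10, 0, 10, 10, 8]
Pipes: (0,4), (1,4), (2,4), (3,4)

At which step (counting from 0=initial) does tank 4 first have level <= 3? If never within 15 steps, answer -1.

Step 1: flows [0->4,4->1,2->4,3->4] -> levels [9 1 9 9 10]
Step 2: flows [4->0,4->1,4->2,4->3] -> levels [10 2 10 10 6]
Step 3: flows [0->4,4->1,2->4,3->4] -> levels [9 3 9 9 8]
Step 4: flows [0->4,4->1,2->4,3->4] -> levels [8 4 8 8 10]
Step 5: flows [4->0,4->1,4->2,4->3] -> levels [9 5 9 9 6]
Step 6: flows [0->4,4->1,2->4,3->4] -> levels [8 6 8 8 8]
Step 7: flows [0=4,4->1,2=4,3=4] -> levels [8 7 8 8 7]
Step 8: flows [0->4,1=4,2->4,3->4] -> levels [7 7 7 7 10]
Step 9: flows [4->0,4->1,4->2,4->3] -> levels [8 8 8 8 6]
Step 10: flows [0->4,1->4,2->4,3->4] -> levels [7 7 7 7 10]
  -> period-2 cycle (repeats step 8); tank 4 never drops to <=3
Tank 4 never reaches <=3 within 15 steps

Answer: -1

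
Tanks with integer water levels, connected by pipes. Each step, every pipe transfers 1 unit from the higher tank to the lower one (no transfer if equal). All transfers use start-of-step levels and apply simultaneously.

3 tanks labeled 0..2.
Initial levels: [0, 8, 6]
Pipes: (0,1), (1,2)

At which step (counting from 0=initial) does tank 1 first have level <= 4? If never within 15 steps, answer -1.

Answer: 5

Derivation:
Step 1: flows [1->0,1->2] -> levels [1 6 7]
Step 2: flows [1->0,2->1] -> levels [2 6 6]
Step 3: flows [1->0,1=2] -> levels [3 5 6]
Step 4: flows [1->0,2->1] -> levels [4 5 5]
Step 5: flows [1->0,1=2] -> levels [5 4 5]
Tank 1 first reaches <=4 at step 5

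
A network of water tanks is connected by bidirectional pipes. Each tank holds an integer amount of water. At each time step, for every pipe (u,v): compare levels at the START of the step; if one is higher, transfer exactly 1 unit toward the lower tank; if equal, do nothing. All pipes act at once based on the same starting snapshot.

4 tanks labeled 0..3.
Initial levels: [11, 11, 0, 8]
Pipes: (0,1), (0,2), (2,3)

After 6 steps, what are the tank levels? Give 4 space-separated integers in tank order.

Answer: 8 8 7 7

Derivation:
Step 1: flows [0=1,0->2,3->2] -> levels [10 11 2 7]
Step 2: flows [1->0,0->2,3->2] -> levels [10 10 4 6]
Step 3: flows [0=1,0->2,3->2] -> levels [9 10 6 5]
Step 4: flows [1->0,0->2,2->3] -> levels [9 9 6 6]
Step 5: flows [0=1,0->2,2=3] -> levels [8 9 7 6]
Step 6: flows [1->0,0->2,2->3] -> levels [8 8 7 7]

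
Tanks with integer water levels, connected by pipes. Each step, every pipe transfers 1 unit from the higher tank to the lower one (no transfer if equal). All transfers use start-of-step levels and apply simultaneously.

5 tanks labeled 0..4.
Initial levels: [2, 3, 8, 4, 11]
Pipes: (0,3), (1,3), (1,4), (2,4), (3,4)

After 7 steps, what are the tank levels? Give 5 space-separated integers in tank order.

Step 1: flows [3->0,3->1,4->1,4->2,4->3] -> levels [3 5 9 3 8]
Step 2: flows [0=3,1->3,4->1,2->4,4->3] -> levels [3 5 8 5 7]
Step 3: flows [3->0,1=3,4->1,2->4,4->3] -> levels [4 6 7 5 6]
Step 4: flows [3->0,1->3,1=4,2->4,4->3] -> levels [5 5 6 6 6]
Step 5: flows [3->0,3->1,4->1,2=4,3=4] -> levels [6 7 6 4 5]
Step 6: flows [0->3,1->3,1->4,2->4,4->3] -> levels [5 5 5 7 6]
Step 7: flows [3->0,3->1,4->1,4->2,3->4] -> levels [6 7 6 4 5]

Answer: 6 7 6 4 5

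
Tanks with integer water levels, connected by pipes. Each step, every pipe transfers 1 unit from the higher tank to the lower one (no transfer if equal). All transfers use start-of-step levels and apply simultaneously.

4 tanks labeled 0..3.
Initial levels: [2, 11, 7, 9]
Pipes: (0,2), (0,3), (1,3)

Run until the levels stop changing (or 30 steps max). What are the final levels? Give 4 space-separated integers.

Answer: 6 7 8 8

Derivation:
Step 1: flows [2->0,3->0,1->3] -> levels [4 10 6 9]
Step 2: flows [2->0,3->0,1->3] -> levels [6 9 5 9]
Step 3: flows [0->2,3->0,1=3] -> levels [6 9 6 8]
Step 4: flows [0=2,3->0,1->3] -> levels [7 8 6 8]
Step 5: flows [0->2,3->0,1=3] -> levels [7 8 7 7]
Step 6: flows [0=2,0=3,1->3] -> levels [7 7 7 8]
Step 7: flows [0=2,3->0,3->1] -> levels [8 8 7 6]
Step 8: flows [0->2,0->3,1->3] -> levels [6 7 8 8]
Step 9: flows [2->0,3->0,3->1] -> levels [8 8 7 6]
  -> period-2 cycle: step 9 state = step 7 state; never stabilizes
  -> state at step 30: (30-7) mod 2 = 1, same as step 8 -> [6 7 8 8]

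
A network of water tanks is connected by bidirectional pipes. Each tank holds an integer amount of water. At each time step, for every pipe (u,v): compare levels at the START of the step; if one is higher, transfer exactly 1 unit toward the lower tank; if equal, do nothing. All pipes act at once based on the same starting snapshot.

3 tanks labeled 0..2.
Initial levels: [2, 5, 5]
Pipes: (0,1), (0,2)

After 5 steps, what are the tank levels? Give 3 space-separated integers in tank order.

Answer: 4 4 4

Derivation:
Step 1: flows [1->0,2->0] -> levels [4 4 4]
Step 2: flows [0=1,0=2] -> levels [4 4 4]
  -> stable; steps 3..5 unchanged -> [4 4 4]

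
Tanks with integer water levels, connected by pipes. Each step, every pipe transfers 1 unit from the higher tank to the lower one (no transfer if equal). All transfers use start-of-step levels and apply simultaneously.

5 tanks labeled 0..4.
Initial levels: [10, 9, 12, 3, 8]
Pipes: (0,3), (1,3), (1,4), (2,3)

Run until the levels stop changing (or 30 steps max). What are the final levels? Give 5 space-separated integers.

Answer: 8 7 8 11 8

Derivation:
Step 1: flows [0->3,1->3,1->4,2->3] -> levels [9 7 11 6 9]
Step 2: flows [0->3,1->3,4->1,2->3] -> levels [8 7 10 9 8]
Step 3: flows [3->0,3->1,4->1,2->3] -> levels [9 9 9 8 7]
Step 4: flows [0->3,1->3,1->4,2->3] -> levels [8 7 8 11 8]
Step 5: flows [3->0,3->1,4->1,3->2] -> levels [9 9 9 8 7]
  -> period-2 cycle: step 5 state = step 3 state; never stabilizes
  -> state at step 30: (30-3) mod 2 = 1, same as step 4 -> [8 7 8 11 8]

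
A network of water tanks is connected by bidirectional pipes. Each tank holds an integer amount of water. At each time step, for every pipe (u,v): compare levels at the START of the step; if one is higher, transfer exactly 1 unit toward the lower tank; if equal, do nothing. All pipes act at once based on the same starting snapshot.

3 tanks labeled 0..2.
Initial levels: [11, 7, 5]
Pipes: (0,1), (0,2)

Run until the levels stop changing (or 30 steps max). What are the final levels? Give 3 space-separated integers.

Step 1: flows [0->1,0->2] -> levels [9 8 6]
Step 2: flows [0->1,0->2] -> levels [7 9 7]
Step 3: flows [1->0,0=2] -> levels [8 8 7]
Step 4: flows [0=1,0->2] -> levels [7 8 8]
Step 5: flows [1->0,2->0] -> levels [9 7 7]
Step 6: flows [0->1,0->2] -> levels [7 8 8]
  -> period-2 cycle: step 6 state = step 4 state; never stabilizes
  -> state at step 30: (30-4) mod 2 = 0, same as step 4 -> [7 8 8]

Answer: 7 8 8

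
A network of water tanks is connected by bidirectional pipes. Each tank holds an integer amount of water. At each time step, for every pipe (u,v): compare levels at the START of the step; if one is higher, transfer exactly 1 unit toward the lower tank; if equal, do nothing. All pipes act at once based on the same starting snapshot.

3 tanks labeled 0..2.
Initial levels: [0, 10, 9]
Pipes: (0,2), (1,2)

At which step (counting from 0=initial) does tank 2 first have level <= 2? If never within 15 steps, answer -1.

Step 1: flows [2->0,1->2] -> levels [1 9 9]
Step 2: flows [2->0,1=2] -> levels [2 9 8]
Step 3: flows [2->0,1->2] -> levels [3 8 8]
Step 4: flows [2->0,1=2] -> levels [4 8 7]
Step 5: flows [2->0,1->2] -> levels [5 7 7]
Step 6: flows [2->0,1=2] -> levels [6 7 6]
Step 7: flows [0=2,1->2] -> levels [6 6 7]
Step 8: flows [2->0,2->1] -> levels [7 7 5]
Step 9: flows [0->2,1->2] -> levels [6 6 7]
  -> period-2 cycle (repeats step 7); tank 2 never drops to <=2
Tank 2 never reaches <=2 within 15 steps

Answer: -1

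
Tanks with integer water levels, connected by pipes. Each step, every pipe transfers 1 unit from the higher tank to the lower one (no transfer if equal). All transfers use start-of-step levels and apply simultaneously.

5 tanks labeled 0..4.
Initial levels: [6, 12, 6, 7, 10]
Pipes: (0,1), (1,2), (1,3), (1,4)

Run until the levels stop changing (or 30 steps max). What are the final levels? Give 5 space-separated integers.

Step 1: flows [1->0,1->2,1->3,1->4] -> levels [7 8 7 8 11]
Step 2: flows [1->0,1->2,1=3,4->1] -> levels [8 7 8 8 10]
Step 3: flows [0->1,2->1,3->1,4->1] -> levels [7 11 7 7 9]
Step 4: flows [1->0,1->2,1->3,1->4] -> levels [8 7 8 8 10]
  -> period-2 cycle: step 4 state = step 2 state; never stabilizes
  -> state at step 30: (30-2) mod 2 = 0, same as step 2 -> [8 7 8 8 10]

Answer: 8 7 8 8 10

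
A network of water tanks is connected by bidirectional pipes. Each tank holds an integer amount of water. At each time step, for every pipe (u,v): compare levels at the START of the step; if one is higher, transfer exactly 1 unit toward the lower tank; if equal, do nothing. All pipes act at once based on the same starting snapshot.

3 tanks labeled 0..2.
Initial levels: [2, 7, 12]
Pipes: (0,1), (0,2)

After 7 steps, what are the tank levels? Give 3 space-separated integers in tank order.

Answer: 7 7 7

Derivation:
Step 1: flows [1->0,2->0] -> levels [4 6 11]
Step 2: flows [1->0,2->0] -> levels [6 5 10]
Step 3: flows [0->1,2->0] -> levels [6 6 9]
Step 4: flows [0=1,2->0] -> levels [7 6 8]
Step 5: flows [0->1,2->0] -> levels [7 7 7]
Step 6: flows [0=1,0=2] -> levels [7 7 7]
  -> stable; steps 7..7 unchanged -> [7 7 7]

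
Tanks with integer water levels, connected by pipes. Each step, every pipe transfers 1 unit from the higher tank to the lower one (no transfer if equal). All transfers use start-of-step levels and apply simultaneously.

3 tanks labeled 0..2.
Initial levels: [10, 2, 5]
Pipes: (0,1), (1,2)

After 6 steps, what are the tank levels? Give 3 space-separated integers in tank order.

Step 1: flows [0->1,2->1] -> levels [9 4 4]
Step 2: flows [0->1,1=2] -> levels [8 5 4]
Step 3: flows [0->1,1->2] -> levels [7 5 5]
Step 4: flows [0->1,1=2] -> levels [6 6 5]
Step 5: flows [0=1,1->2] -> levels [6 5 6]
Step 6: flows [0->1,2->1] -> levels [5 7 5]

Answer: 5 7 5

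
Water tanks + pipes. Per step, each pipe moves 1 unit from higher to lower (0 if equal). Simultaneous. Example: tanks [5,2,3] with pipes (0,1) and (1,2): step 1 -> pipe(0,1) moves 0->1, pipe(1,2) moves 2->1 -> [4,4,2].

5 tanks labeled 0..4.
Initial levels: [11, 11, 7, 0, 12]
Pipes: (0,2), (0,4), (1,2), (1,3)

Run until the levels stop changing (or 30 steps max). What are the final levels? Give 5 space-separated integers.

Step 1: flows [0->2,4->0,1->2,1->3] -> levels [11 9 9 1 11]
Step 2: flows [0->2,0=4,1=2,1->3] -> levels [10 8 10 2 11]
Step 3: flows [0=2,4->0,2->1,1->3] -> levels [11 8 9 3 10]
Step 4: flows [0->2,0->4,2->1,1->3] -> levels [9 8 9 4 11]
Step 5: flows [0=2,4->0,2->1,1->3] -> levels [10 8 8 5 10]
Step 6: flows [0->2,0=4,1=2,1->3] -> levels [9 7 9 6 10]
Step 7: flows [0=2,4->0,2->1,1->3] -> levels [10 7 8 7 9]
Step 8: flows [0->2,0->4,2->1,1=3] -> levels [8 8 8 7 10]
Step 9: flows [0=2,4->0,1=2,1->3] -> levels [9 7 8 8 9]
Step 10: flows [0->2,0=4,2->1,3->1] -> levels [8 9 8 7 9]
Step 11: flows [0=2,4->0,1->2,1->3] -> levels [9 7 9 8 8]
Step 12: flows [0=2,0->4,2->1,3->1] -> levels [8 9 8 7 9]
  -> period-2 cycle: step 12 state = step 10 state; never stabilizes
  -> state at step 30: (30-10) mod 2 = 0, same as step 10 -> [8 9 8 7 9]

Answer: 8 9 8 7 9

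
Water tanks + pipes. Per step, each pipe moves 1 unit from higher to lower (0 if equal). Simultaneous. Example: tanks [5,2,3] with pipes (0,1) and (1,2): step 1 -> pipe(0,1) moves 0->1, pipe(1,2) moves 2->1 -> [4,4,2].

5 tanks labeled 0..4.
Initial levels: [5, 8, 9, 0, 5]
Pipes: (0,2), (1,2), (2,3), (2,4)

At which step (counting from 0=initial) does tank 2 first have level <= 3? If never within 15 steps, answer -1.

Step 1: flows [2->0,2->1,2->3,2->4] -> levels [6 9 5 1 6]
Step 2: flows [0->2,1->2,2->3,4->2] -> levels [5 8 7 2 5]
Step 3: flows [2->0,1->2,2->3,2->4] -> levels [6 7 5 3 6]
Step 4: flows [0->2,1->2,2->3,4->2] -> levels [5 6 7 4 5]
Step 5: flows [2->0,2->1,2->3,2->4] -> levels [6 7 3 5 6]
Tank 2 first reaches <=3 at step 5

Answer: 5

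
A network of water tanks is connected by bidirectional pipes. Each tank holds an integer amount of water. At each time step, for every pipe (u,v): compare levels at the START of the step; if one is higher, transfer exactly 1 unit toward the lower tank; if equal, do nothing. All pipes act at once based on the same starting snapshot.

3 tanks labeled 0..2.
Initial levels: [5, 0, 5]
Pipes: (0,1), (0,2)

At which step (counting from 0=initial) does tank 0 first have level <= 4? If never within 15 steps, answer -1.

Step 1: flows [0->1,0=2] -> levels [4 1 5]
Tank 0 first reaches <=4 at step 1

Answer: 1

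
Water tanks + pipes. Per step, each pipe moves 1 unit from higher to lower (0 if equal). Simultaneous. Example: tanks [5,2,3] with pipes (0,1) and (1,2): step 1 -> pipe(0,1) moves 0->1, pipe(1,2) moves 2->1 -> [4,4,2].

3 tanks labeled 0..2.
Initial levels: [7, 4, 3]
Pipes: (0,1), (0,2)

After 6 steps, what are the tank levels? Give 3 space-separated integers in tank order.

Answer: 4 5 5

Derivation:
Step 1: flows [0->1,0->2] -> levels [5 5 4]
Step 2: flows [0=1,0->2] -> levels [4 5 5]
Step 3: flows [1->0,2->0] -> levels [6 4 4]
Step 4: flows [0->1,0->2] -> levels [4 5 5]
  -> period-2 cycle: step 4 state = step 2 state
  -> state at step 6: (6-2) mod 2 = 0, same as step 2 -> [4 5 5]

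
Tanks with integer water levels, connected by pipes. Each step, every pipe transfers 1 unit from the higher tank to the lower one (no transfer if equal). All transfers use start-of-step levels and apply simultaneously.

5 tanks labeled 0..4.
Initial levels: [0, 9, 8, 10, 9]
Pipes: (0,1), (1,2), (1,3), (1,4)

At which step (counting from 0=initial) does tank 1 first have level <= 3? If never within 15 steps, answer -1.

Answer: -1

Derivation:
Step 1: flows [1->0,1->2,3->1,1=4] -> levels [1 8 9 9 9]
Step 2: flows [1->0,2->1,3->1,4->1] -> levels [2 10 8 8 8]
Step 3: flows [1->0,1->2,1->3,1->4] -> levels [3 6 9 9 9]
Step 4: flows [1->0,2->1,3->1,4->1] -> levels [4 8 8 8 8]
Step 5: flows [1->0,1=2,1=3,1=4] -> levels [5 7 8 8 8]
Step 6: flows [1->0,2->1,3->1,4->1] -> levels [6 9 7 7 7]
Step 7: flows [1->0,1->2,1->3,1->4] -> levels [7 5 8 8 8]
Step 8: flows [0->1,2->1,3->1,4->1] -> levels [6 9 7 7 7]
  -> period-2 cycle (repeats step 6); tank 1 never drops to <=3
Tank 1 never reaches <=3 within 15 steps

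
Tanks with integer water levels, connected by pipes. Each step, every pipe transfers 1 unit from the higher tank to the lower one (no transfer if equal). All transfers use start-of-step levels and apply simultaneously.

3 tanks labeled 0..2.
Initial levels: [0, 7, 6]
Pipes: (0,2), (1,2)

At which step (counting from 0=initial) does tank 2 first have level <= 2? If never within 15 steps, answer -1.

Step 1: flows [2->0,1->2] -> levels [1 6 6]
Step 2: flows [2->0,1=2] -> levels [2 6 5]
Step 3: flows [2->0,1->2] -> levels [3 5 5]
Step 4: flows [2->0,1=2] -> levels [4 5 4]
Step 5: flows [0=2,1->2] -> levels [4 4 5]
Step 6: flows [2->0,2->1] -> levels [5 5 3]
Step 7: flows [0->2,1->2] -> levels [4 4 5]
  -> period-2 cycle (repeats step 5); tank 2 never drops to <=2
Tank 2 never reaches <=2 within 15 steps

Answer: -1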